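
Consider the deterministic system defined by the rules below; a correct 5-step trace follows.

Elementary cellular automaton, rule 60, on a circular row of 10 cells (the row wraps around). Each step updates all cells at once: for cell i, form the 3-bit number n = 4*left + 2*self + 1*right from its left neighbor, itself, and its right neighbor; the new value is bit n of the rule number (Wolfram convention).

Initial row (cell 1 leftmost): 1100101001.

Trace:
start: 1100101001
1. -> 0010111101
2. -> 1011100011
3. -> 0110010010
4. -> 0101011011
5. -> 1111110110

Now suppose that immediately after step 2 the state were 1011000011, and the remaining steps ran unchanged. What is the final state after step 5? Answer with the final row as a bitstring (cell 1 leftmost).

1111001010

state after step 2 := 1011000011
3. -> 0110100010
4. -> 0101110011
5. -> 1111001010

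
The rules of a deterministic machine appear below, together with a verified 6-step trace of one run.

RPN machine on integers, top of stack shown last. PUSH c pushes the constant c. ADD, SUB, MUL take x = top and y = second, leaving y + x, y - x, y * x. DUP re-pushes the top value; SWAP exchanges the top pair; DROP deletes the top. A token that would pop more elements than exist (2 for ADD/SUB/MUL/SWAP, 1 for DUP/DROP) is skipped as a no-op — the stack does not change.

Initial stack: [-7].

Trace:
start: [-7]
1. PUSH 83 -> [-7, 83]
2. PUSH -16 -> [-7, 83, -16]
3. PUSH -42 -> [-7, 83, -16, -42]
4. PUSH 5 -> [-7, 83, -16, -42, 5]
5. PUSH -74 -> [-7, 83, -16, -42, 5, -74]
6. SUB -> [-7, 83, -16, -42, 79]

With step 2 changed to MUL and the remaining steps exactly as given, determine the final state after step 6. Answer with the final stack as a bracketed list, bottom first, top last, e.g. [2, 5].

(re-executing from step 2 with the substitution; state before step 2: [-7, 83])
2. MUL -> [-581]
3. PUSH -42 -> [-581, -42]
4. PUSH 5 -> [-581, -42, 5]
5. PUSH -74 -> [-581, -42, 5, -74]
6. SUB -> [-581, -42, 79]

[-581, -42, 79]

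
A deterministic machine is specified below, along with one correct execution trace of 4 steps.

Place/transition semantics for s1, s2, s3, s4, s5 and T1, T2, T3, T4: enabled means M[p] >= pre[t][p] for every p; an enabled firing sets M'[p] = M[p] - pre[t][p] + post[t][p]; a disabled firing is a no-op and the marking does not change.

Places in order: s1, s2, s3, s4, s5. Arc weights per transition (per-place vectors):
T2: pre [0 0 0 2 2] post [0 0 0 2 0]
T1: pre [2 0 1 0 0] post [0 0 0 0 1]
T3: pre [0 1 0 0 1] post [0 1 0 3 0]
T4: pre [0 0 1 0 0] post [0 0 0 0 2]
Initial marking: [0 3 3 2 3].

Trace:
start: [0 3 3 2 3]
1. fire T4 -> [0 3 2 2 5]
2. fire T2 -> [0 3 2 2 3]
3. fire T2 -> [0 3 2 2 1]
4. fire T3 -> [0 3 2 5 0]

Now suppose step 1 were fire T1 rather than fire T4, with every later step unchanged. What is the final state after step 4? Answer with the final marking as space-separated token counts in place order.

(re-executing from step 1 with the substitution; state before step 1: [0 3 3 2 3])
1. fire T1 -> [0 3 3 2 3]
2. fire T2 -> [0 3 3 2 1]
3. fire T2 -> [0 3 3 2 1]
4. fire T3 -> [0 3 3 5 0]

0 3 3 5 0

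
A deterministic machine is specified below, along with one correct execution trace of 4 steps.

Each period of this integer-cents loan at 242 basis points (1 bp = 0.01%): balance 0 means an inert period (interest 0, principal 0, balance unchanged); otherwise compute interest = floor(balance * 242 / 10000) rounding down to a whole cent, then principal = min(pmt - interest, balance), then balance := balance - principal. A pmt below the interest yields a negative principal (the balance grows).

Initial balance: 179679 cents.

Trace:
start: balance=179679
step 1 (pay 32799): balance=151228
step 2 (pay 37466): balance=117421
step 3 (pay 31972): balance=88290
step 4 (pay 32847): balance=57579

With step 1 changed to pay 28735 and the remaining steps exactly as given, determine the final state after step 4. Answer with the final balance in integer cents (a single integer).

(re-executing from step 1 with the substitution; state before step 1: balance=179679)
step 1 (pay 28735): balance=155292
step 2 (pay 37466): balance=121584
step 3 (pay 31972): balance=92554
step 4 (pay 32847): balance=61946

61946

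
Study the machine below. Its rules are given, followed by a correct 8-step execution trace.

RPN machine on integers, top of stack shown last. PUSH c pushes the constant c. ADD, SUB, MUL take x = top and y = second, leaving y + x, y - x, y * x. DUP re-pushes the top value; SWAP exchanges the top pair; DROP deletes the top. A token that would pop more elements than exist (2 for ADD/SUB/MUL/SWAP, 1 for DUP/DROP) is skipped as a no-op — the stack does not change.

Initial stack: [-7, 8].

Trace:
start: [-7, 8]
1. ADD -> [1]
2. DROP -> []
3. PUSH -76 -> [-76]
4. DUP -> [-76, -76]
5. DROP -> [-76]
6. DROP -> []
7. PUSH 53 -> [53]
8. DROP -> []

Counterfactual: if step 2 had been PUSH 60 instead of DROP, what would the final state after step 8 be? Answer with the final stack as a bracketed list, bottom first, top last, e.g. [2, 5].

(re-executing from step 2 with the substitution; state before step 2: [1])
2. PUSH 60 -> [1, 60]
3. PUSH -76 -> [1, 60, -76]
4. DUP -> [1, 60, -76, -76]
5. DROP -> [1, 60, -76]
6. DROP -> [1, 60]
7. PUSH 53 -> [1, 60, 53]
8. DROP -> [1, 60]

[1, 60]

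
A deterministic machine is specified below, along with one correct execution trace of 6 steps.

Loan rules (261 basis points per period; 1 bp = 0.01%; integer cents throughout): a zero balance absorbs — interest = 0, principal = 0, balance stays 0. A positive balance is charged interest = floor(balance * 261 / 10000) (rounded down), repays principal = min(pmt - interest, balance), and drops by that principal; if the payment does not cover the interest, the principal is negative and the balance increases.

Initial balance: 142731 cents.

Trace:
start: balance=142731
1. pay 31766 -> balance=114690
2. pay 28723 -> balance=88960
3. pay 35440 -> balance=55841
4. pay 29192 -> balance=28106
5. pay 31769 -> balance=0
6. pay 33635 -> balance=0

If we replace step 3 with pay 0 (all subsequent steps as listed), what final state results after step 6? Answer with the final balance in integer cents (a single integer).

1646

(re-executing from step 3 with the substitution; state before step 3: balance=88960)
3. pay 0 -> balance=91281
4. pay 29192 -> balance=64471
5. pay 31769 -> balance=34384
6. pay 33635 -> balance=1646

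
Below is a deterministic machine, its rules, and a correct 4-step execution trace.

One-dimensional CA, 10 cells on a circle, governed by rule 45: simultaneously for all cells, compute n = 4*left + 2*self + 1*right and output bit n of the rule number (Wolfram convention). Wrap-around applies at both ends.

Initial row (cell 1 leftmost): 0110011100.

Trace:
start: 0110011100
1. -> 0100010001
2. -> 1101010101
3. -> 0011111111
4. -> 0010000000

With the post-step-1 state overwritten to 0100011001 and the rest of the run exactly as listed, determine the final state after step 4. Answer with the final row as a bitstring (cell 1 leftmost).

0010001111

state after step 1 := 0100011001
2. -> 1101010001
3. -> 0011110101
4. -> 0010001111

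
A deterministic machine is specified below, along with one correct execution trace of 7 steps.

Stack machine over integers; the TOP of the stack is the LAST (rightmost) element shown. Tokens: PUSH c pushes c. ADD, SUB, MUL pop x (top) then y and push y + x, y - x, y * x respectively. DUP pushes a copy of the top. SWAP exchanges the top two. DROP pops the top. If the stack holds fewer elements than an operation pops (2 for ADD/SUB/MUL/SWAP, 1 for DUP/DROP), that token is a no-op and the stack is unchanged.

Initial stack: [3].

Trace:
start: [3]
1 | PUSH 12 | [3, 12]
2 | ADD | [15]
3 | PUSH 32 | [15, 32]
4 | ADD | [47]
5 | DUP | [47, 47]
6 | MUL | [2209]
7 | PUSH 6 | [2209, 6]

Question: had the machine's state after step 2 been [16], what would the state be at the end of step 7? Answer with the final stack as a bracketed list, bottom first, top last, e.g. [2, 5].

[2304, 6]

state after step 2 := [16]
3 | PUSH 32 | [16, 32]
4 | ADD | [48]
5 | DUP | [48, 48]
6 | MUL | [2304]
7 | PUSH 6 | [2304, 6]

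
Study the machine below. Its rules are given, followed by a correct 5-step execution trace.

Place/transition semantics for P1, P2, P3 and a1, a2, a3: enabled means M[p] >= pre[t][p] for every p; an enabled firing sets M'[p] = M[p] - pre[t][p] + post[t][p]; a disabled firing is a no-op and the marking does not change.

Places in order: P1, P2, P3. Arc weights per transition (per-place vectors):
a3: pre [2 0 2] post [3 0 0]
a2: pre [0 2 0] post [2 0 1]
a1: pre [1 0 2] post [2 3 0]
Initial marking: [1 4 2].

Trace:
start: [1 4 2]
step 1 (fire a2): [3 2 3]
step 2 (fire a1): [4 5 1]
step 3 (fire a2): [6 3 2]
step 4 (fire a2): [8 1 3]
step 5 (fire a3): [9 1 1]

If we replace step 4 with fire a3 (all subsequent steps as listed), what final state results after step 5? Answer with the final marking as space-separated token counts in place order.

7 3 0

(re-executing from step 4 with the substitution; state before step 4: [6 3 2])
step 4 (fire a3): [7 3 0]
step 5 (fire a3): [7 3 0]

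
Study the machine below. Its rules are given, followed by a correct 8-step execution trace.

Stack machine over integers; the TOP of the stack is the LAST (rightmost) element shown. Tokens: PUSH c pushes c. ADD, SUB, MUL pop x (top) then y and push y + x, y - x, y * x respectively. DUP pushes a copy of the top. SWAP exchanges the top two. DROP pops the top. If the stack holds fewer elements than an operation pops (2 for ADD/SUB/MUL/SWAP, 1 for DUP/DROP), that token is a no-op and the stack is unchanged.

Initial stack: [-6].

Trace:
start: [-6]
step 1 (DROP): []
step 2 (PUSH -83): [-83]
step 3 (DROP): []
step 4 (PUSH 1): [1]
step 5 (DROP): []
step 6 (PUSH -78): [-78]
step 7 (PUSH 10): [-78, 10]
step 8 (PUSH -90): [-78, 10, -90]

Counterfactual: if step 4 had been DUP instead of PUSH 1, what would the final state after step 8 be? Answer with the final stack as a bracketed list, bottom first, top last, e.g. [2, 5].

[-78, 10, -90]

(re-executing from step 4 with the substitution; state before step 4: [])
step 4 (DUP): []
step 5 (DROP): []
step 6 (PUSH -78): [-78]
step 7 (PUSH 10): [-78, 10]
step 8 (PUSH -90): [-78, 10, -90]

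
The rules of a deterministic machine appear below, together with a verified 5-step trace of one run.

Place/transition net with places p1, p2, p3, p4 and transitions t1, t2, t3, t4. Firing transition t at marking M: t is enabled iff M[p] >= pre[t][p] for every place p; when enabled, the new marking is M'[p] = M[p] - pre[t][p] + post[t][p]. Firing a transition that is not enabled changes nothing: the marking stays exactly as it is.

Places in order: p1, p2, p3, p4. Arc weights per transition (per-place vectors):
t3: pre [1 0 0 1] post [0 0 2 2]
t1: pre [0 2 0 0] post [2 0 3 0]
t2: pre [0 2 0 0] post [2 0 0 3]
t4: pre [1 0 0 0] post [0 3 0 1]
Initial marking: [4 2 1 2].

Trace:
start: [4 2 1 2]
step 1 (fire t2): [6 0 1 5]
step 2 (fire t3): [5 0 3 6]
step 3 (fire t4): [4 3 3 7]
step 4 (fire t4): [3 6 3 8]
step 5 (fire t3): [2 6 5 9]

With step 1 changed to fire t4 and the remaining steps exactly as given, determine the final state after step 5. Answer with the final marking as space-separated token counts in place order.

0 11 3 6

(re-executing from step 1 with the substitution; state before step 1: [4 2 1 2])
step 1 (fire t4): [3 5 1 3]
step 2 (fire t3): [2 5 3 4]
step 3 (fire t4): [1 8 3 5]
step 4 (fire t4): [0 11 3 6]
step 5 (fire t3): [0 11 3 6]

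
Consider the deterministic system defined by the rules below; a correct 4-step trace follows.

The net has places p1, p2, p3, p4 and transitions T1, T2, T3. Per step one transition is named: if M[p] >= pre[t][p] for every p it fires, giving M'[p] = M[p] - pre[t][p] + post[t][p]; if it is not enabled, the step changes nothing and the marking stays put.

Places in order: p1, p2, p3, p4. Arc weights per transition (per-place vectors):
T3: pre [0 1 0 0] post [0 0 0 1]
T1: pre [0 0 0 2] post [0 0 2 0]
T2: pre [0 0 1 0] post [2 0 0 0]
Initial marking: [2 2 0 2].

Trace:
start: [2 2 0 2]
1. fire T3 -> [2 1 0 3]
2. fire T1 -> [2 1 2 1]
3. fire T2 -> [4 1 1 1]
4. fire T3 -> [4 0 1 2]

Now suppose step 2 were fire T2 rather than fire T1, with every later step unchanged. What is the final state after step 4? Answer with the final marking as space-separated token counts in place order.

2 0 0 4

(re-executing from step 2 with the substitution; state before step 2: [2 1 0 3])
2. fire T2 -> [2 1 0 3]
3. fire T2 -> [2 1 0 3]
4. fire T3 -> [2 0 0 4]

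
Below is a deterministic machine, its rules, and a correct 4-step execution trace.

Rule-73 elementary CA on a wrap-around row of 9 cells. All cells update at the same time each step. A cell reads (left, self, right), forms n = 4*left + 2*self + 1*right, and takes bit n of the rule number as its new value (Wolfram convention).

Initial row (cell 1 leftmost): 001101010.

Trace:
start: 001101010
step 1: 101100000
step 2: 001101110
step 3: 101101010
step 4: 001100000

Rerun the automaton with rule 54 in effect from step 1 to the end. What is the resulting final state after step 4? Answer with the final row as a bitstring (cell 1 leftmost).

100111011

(re-executing steps 1..4 under rule 54; state before step 1: 001101010)
step 1: 010011111
step 2: 111100000
step 3: 000010001
step 4: 100111011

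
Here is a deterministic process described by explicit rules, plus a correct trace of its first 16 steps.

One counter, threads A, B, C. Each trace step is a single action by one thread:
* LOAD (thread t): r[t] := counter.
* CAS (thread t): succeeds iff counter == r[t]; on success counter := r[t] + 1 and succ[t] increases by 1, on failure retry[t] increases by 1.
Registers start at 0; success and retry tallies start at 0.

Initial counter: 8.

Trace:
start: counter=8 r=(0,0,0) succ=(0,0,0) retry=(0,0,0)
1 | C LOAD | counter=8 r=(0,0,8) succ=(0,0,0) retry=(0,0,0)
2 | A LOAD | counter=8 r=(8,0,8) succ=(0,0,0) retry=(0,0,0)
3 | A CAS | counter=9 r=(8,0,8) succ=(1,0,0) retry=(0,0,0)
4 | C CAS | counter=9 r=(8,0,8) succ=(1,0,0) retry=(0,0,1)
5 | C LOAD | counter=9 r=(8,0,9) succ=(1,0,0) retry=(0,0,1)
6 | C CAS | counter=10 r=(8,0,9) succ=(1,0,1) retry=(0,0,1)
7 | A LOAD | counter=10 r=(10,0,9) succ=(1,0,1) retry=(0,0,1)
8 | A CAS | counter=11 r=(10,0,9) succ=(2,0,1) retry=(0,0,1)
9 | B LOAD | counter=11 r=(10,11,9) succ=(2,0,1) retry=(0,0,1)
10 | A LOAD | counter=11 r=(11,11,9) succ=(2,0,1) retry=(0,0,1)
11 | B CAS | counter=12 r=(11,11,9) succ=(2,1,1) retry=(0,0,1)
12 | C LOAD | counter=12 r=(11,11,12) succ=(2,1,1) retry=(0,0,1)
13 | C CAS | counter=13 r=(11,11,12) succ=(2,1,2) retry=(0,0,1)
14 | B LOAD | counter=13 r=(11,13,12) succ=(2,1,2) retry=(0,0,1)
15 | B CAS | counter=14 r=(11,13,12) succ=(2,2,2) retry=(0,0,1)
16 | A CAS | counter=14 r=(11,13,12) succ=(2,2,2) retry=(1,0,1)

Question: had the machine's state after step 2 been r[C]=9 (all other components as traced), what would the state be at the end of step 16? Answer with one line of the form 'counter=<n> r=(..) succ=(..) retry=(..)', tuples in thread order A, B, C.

state after step 2 := counter=8 r=(8,0,9) succ=(0,0,0) retry=(0,0,0)
3 | A CAS | counter=9 r=(8,0,9) succ=(1,0,0) retry=(0,0,0)
4 | C CAS | counter=10 r=(8,0,9) succ=(1,0,1) retry=(0,0,0)
5 | C LOAD | counter=10 r=(8,0,10) succ=(1,0,1) retry=(0,0,0)
6 | C CAS | counter=11 r=(8,0,10) succ=(1,0,2) retry=(0,0,0)
7 | A LOAD | counter=11 r=(11,0,10) succ=(1,0,2) retry=(0,0,0)
8 | A CAS | counter=12 r=(11,0,10) succ=(2,0,2) retry=(0,0,0)
9 | B LOAD | counter=12 r=(11,12,10) succ=(2,0,2) retry=(0,0,0)
10 | A LOAD | counter=12 r=(12,12,10) succ=(2,0,2) retry=(0,0,0)
11 | B CAS | counter=13 r=(12,12,10) succ=(2,1,2) retry=(0,0,0)
12 | C LOAD | counter=13 r=(12,12,13) succ=(2,1,2) retry=(0,0,0)
13 | C CAS | counter=14 r=(12,12,13) succ=(2,1,3) retry=(0,0,0)
14 | B LOAD | counter=14 r=(12,14,13) succ=(2,1,3) retry=(0,0,0)
15 | B CAS | counter=15 r=(12,14,13) succ=(2,2,3) retry=(0,0,0)
16 | A CAS | counter=15 r=(12,14,13) succ=(2,2,3) retry=(1,0,0)

counter=15 r=(12,14,13) succ=(2,2,3) retry=(1,0,0)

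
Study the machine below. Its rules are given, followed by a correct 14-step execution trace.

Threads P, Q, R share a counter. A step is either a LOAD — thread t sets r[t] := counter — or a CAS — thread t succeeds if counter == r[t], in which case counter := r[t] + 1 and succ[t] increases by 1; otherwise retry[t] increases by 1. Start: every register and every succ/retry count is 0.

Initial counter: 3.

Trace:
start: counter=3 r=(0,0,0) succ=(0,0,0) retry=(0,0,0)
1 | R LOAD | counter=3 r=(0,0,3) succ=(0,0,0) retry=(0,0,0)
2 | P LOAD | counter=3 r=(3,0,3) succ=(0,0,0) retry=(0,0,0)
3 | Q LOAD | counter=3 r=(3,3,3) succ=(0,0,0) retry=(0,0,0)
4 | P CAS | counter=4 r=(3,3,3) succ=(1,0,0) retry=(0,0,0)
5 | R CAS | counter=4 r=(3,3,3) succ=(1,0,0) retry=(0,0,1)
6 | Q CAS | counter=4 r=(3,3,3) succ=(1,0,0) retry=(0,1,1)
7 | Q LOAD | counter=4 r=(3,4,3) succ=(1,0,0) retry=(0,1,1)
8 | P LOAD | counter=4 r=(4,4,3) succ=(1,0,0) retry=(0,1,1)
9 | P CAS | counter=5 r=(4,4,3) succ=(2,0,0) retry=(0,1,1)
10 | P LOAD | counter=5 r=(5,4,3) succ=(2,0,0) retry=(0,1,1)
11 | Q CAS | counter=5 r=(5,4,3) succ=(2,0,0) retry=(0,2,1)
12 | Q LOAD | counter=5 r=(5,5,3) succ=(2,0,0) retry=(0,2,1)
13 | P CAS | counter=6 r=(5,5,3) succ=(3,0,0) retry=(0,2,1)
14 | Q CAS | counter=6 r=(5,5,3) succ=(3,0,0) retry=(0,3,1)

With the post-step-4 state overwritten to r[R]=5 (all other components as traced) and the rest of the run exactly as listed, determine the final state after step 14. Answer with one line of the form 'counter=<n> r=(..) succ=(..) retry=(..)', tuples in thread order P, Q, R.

counter=6 r=(5,5,5) succ=(3,0,0) retry=(0,3,1)

state after step 4 := counter=4 r=(3,3,5) succ=(1,0,0) retry=(0,0,0)
5 | R CAS | counter=4 r=(3,3,5) succ=(1,0,0) retry=(0,0,1)
6 | Q CAS | counter=4 r=(3,3,5) succ=(1,0,0) retry=(0,1,1)
7 | Q LOAD | counter=4 r=(3,4,5) succ=(1,0,0) retry=(0,1,1)
8 | P LOAD | counter=4 r=(4,4,5) succ=(1,0,0) retry=(0,1,1)
9 | P CAS | counter=5 r=(4,4,5) succ=(2,0,0) retry=(0,1,1)
10 | P LOAD | counter=5 r=(5,4,5) succ=(2,0,0) retry=(0,1,1)
11 | Q CAS | counter=5 r=(5,4,5) succ=(2,0,0) retry=(0,2,1)
12 | Q LOAD | counter=5 r=(5,5,5) succ=(2,0,0) retry=(0,2,1)
13 | P CAS | counter=6 r=(5,5,5) succ=(3,0,0) retry=(0,2,1)
14 | Q CAS | counter=6 r=(5,5,5) succ=(3,0,0) retry=(0,3,1)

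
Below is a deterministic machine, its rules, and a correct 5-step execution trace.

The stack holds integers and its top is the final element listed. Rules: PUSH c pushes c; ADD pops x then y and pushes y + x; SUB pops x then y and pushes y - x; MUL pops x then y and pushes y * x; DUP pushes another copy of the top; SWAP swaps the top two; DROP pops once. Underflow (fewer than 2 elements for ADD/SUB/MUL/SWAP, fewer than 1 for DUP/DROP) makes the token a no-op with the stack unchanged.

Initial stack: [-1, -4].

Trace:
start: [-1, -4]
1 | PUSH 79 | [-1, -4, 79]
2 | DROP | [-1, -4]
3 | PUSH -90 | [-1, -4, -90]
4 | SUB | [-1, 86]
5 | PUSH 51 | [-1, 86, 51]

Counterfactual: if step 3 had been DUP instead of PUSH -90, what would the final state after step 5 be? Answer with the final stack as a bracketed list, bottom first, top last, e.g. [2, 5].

(re-executing from step 3 with the substitution; state before step 3: [-1, -4])
3 | DUP | [-1, -4, -4]
4 | SUB | [-1, 0]
5 | PUSH 51 | [-1, 0, 51]

[-1, 0, 51]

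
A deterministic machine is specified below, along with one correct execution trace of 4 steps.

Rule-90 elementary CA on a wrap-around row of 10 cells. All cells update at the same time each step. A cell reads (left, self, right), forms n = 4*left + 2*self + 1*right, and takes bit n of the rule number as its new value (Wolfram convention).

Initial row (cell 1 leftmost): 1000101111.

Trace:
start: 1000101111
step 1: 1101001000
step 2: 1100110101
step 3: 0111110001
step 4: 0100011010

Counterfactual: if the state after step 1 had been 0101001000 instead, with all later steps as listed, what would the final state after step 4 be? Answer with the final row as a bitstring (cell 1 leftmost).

state after step 1 := 0101001000
step 2: 1000110100
step 3: 0101110011
step 4: 0001011111

0001011111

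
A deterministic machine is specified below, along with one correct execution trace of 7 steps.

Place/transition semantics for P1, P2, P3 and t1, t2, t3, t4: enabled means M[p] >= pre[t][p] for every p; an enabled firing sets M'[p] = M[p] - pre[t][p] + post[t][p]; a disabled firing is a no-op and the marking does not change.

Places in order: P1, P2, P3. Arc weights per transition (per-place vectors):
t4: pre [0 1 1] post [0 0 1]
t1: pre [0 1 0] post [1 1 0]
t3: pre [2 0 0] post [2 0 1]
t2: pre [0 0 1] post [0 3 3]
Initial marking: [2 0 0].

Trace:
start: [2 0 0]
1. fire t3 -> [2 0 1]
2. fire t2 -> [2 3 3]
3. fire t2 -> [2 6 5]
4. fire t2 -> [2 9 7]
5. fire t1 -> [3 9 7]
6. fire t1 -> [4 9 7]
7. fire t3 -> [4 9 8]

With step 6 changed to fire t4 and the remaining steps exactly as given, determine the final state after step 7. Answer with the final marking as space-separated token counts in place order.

(re-executing from step 6 with the substitution; state before step 6: [3 9 7])
6. fire t4 -> [3 8 7]
7. fire t3 -> [3 8 8]

3 8 8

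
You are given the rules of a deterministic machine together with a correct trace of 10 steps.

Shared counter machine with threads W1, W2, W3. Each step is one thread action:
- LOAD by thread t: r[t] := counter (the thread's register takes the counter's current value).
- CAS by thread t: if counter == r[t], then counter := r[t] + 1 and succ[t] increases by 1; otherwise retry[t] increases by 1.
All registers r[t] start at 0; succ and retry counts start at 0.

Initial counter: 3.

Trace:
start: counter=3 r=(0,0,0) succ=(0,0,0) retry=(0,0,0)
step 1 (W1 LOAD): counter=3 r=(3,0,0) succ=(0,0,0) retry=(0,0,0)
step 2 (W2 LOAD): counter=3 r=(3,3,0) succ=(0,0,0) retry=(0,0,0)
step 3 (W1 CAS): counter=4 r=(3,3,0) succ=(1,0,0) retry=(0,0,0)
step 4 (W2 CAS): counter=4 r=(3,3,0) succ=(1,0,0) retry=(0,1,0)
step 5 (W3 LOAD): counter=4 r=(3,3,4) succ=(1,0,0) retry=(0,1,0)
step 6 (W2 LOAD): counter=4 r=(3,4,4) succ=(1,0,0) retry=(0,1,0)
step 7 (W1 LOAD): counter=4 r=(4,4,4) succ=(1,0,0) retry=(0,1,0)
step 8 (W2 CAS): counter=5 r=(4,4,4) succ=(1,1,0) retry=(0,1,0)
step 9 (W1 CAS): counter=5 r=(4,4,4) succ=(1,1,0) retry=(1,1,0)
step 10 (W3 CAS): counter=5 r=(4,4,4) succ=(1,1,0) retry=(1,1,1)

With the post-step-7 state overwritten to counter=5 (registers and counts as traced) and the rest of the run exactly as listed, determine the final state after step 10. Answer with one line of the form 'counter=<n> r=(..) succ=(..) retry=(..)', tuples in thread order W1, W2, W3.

state after step 7 := counter=5 r=(4,4,4) succ=(1,0,0) retry=(0,1,0)
step 8 (W2 CAS): counter=5 r=(4,4,4) succ=(1,0,0) retry=(0,2,0)
step 9 (W1 CAS): counter=5 r=(4,4,4) succ=(1,0,0) retry=(1,2,0)
step 10 (W3 CAS): counter=5 r=(4,4,4) succ=(1,0,0) retry=(1,2,1)

counter=5 r=(4,4,4) succ=(1,0,0) retry=(1,2,1)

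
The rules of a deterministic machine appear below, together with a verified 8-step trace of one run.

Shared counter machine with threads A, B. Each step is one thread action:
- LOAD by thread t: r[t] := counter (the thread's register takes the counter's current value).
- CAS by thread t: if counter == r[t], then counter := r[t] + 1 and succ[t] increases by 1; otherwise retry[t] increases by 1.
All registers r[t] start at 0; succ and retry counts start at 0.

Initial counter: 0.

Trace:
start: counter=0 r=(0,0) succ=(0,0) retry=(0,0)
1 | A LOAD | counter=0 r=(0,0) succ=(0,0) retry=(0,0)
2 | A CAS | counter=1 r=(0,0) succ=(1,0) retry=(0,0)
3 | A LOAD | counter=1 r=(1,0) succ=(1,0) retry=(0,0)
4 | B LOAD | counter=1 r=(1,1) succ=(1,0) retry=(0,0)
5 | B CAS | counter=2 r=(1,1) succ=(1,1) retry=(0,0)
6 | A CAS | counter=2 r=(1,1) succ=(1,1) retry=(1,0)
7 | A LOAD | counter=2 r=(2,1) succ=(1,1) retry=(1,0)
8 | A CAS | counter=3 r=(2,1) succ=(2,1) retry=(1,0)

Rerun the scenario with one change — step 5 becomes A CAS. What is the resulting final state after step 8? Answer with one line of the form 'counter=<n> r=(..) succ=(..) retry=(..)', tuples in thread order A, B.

(re-executing from step 5 with the substitution; state before step 5: counter=1 r=(1,1) succ=(1,0) retry=(0,0))
5 | A CAS | counter=2 r=(1,1) succ=(2,0) retry=(0,0)
6 | A CAS | counter=2 r=(1,1) succ=(2,0) retry=(1,0)
7 | A LOAD | counter=2 r=(2,1) succ=(2,0) retry=(1,0)
8 | A CAS | counter=3 r=(2,1) succ=(3,0) retry=(1,0)

counter=3 r=(2,1) succ=(3,0) retry=(1,0)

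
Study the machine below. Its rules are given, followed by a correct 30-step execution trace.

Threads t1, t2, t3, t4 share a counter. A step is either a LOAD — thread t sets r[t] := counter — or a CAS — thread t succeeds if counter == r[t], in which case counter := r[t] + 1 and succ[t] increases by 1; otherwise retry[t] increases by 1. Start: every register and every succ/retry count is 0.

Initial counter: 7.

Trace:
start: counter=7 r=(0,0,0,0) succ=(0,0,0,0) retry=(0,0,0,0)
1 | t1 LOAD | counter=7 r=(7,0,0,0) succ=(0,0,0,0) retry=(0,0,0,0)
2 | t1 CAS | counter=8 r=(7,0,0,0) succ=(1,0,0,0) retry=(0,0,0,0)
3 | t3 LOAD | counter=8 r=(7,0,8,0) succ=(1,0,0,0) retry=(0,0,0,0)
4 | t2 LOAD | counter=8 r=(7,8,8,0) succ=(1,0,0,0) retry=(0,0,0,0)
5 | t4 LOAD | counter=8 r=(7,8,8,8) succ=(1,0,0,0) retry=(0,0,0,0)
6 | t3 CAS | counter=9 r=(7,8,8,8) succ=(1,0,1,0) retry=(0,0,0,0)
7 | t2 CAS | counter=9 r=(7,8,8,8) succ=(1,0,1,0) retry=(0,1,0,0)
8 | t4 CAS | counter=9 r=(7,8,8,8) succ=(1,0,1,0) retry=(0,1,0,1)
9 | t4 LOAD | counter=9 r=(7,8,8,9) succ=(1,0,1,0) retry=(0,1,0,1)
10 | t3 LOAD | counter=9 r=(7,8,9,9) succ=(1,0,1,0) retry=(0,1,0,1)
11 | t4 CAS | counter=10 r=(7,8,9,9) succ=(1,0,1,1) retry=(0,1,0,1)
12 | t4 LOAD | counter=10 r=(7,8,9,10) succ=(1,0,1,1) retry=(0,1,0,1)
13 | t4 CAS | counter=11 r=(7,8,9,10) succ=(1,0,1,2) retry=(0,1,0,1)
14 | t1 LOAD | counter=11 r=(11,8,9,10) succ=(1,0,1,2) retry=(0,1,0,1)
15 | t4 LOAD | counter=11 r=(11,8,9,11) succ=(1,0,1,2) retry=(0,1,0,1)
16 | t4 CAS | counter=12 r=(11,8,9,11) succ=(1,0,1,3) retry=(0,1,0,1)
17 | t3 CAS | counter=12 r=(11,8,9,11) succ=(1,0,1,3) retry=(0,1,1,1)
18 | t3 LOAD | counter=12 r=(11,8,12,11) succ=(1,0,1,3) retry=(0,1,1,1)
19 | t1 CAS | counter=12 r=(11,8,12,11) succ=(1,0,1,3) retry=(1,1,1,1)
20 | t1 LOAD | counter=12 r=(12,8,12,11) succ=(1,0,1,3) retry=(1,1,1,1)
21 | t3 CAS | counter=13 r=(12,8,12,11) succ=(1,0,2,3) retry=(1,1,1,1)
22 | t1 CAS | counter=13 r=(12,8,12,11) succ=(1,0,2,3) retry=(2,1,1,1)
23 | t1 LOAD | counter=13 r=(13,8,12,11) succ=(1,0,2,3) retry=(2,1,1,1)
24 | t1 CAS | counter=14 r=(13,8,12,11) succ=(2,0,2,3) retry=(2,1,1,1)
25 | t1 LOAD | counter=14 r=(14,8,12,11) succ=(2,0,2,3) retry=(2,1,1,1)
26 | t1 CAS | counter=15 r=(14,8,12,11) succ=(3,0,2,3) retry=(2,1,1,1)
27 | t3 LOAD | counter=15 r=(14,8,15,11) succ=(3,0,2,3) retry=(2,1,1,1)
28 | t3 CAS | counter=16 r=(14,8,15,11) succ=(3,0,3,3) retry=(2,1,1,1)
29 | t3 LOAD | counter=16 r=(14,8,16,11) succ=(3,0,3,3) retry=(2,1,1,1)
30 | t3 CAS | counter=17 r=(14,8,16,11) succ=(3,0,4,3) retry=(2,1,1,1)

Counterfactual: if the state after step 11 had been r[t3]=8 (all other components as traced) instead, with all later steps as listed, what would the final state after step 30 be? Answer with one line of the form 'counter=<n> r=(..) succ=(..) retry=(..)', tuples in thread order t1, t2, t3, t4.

state after step 11 := counter=10 r=(7,8,8,9) succ=(1,0,1,1) retry=(0,1,0,1)
12 | t4 LOAD | counter=10 r=(7,8,8,10) succ=(1,0,1,1) retry=(0,1,0,1)
13 | t4 CAS | counter=11 r=(7,8,8,10) succ=(1,0,1,2) retry=(0,1,0,1)
14 | t1 LOAD | counter=11 r=(11,8,8,10) succ=(1,0,1,2) retry=(0,1,0,1)
15 | t4 LOAD | counter=11 r=(11,8,8,11) succ=(1,0,1,2) retry=(0,1,0,1)
16 | t4 CAS | counter=12 r=(11,8,8,11) succ=(1,0,1,3) retry=(0,1,0,1)
17 | t3 CAS | counter=12 r=(11,8,8,11) succ=(1,0,1,3) retry=(0,1,1,1)
18 | t3 LOAD | counter=12 r=(11,8,12,11) succ=(1,0,1,3) retry=(0,1,1,1)
19 | t1 CAS | counter=12 r=(11,8,12,11) succ=(1,0,1,3) retry=(1,1,1,1)
20 | t1 LOAD | counter=12 r=(12,8,12,11) succ=(1,0,1,3) retry=(1,1,1,1)
21 | t3 CAS | counter=13 r=(12,8,12,11) succ=(1,0,2,3) retry=(1,1,1,1)
22 | t1 CAS | counter=13 r=(12,8,12,11) succ=(1,0,2,3) retry=(2,1,1,1)
23 | t1 LOAD | counter=13 r=(13,8,12,11) succ=(1,0,2,3) retry=(2,1,1,1)
24 | t1 CAS | counter=14 r=(13,8,12,11) succ=(2,0,2,3) retry=(2,1,1,1)
25 | t1 LOAD | counter=14 r=(14,8,12,11) succ=(2,0,2,3) retry=(2,1,1,1)
26 | t1 CAS | counter=15 r=(14,8,12,11) succ=(3,0,2,3) retry=(2,1,1,1)
27 | t3 LOAD | counter=15 r=(14,8,15,11) succ=(3,0,2,3) retry=(2,1,1,1)
28 | t3 CAS | counter=16 r=(14,8,15,11) succ=(3,0,3,3) retry=(2,1,1,1)
29 | t3 LOAD | counter=16 r=(14,8,16,11) succ=(3,0,3,3) retry=(2,1,1,1)
30 | t3 CAS | counter=17 r=(14,8,16,11) succ=(3,0,4,3) retry=(2,1,1,1)

counter=17 r=(14,8,16,11) succ=(3,0,4,3) retry=(2,1,1,1)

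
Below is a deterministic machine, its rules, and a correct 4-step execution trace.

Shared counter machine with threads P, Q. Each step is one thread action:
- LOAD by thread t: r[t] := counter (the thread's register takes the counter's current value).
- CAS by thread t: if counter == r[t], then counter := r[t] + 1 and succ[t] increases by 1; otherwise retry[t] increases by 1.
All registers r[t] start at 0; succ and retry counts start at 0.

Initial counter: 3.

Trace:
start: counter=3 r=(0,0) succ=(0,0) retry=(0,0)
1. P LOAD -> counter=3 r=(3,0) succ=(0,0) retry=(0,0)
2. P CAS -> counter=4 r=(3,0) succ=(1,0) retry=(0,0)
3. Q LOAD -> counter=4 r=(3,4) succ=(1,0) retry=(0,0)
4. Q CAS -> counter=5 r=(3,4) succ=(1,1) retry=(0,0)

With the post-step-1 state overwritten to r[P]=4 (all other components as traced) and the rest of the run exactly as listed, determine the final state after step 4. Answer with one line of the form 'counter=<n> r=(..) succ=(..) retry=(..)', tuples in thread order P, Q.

state after step 1 := counter=3 r=(4,0) succ=(0,0) retry=(0,0)
2. P CAS -> counter=3 r=(4,0) succ=(0,0) retry=(1,0)
3. Q LOAD -> counter=3 r=(4,3) succ=(0,0) retry=(1,0)
4. Q CAS -> counter=4 r=(4,3) succ=(0,1) retry=(1,0)

counter=4 r=(4,3) succ=(0,1) retry=(1,0)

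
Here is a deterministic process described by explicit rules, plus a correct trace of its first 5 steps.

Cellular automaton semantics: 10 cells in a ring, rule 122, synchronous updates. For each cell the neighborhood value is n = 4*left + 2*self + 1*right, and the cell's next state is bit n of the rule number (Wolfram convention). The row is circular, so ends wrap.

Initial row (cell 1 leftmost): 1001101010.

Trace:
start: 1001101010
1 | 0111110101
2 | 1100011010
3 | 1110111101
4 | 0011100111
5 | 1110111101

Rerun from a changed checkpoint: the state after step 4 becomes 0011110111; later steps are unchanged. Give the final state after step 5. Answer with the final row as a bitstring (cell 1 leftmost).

state after step 4 := 0011110111
5 | 1110011101

1110011101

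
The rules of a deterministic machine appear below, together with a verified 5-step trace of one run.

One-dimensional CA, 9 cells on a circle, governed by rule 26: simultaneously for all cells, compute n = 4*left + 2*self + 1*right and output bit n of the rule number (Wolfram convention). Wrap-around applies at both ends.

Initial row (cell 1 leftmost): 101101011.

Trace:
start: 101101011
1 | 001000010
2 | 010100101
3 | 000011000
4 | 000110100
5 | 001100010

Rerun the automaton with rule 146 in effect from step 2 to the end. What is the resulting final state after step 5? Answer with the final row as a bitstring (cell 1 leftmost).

(re-executing steps 2..5 under rule 146; state before step 2: 001000010)
2 | 010100101
3 | 000011000
4 | 000100100
5 | 001011010

001011010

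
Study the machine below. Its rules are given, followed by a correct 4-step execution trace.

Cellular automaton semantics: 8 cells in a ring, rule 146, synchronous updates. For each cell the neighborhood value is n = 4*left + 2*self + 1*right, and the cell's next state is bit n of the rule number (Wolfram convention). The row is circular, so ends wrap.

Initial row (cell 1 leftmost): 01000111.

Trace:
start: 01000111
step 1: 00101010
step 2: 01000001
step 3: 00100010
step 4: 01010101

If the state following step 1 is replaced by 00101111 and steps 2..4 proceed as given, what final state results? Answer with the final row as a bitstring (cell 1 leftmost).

state after step 1 := 00101111
step 2: 11000110
step 3: 00101000
step 4: 01000100

01000100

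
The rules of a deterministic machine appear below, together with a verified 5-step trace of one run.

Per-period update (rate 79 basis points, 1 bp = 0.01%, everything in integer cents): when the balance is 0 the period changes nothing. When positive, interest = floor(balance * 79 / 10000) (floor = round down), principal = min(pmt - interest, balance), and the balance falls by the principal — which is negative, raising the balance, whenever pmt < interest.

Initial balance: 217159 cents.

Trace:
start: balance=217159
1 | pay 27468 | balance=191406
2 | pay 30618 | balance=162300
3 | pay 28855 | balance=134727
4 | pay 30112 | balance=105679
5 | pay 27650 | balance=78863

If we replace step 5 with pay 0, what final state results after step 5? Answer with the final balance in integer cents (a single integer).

106513

(re-executing from step 5 with the substitution; state before step 5: balance=105679)
5 | pay 0 | balance=106513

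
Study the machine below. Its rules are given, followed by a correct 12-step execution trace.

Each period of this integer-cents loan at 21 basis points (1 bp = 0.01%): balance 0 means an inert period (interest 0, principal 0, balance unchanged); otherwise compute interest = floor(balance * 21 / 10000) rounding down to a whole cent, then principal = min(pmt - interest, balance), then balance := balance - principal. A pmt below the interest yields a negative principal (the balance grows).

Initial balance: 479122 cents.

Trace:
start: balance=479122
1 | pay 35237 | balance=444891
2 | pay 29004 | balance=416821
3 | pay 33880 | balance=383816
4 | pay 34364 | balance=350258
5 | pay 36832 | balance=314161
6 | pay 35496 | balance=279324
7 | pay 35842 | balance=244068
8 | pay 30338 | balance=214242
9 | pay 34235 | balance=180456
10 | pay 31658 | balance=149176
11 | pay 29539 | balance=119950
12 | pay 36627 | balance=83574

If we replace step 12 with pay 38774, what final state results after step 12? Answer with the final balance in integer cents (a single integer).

(re-executing from step 12 with the substitution; state before step 12: balance=119950)
12 | pay 38774 | balance=81427

81427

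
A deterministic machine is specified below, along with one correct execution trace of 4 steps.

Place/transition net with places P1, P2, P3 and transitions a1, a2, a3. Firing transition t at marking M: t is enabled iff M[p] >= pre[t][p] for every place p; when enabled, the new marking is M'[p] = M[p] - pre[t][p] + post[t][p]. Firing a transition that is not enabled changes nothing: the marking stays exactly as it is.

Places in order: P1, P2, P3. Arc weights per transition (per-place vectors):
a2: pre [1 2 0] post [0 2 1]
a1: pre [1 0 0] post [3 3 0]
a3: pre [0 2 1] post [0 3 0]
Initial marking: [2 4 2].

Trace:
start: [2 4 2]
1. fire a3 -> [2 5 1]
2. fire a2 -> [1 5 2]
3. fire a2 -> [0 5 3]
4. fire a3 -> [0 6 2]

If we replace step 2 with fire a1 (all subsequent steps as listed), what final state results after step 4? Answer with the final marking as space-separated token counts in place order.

3 9 1

(re-executing from step 2 with the substitution; state before step 2: [2 5 1])
2. fire a1 -> [4 8 1]
3. fire a2 -> [3 8 2]
4. fire a3 -> [3 9 1]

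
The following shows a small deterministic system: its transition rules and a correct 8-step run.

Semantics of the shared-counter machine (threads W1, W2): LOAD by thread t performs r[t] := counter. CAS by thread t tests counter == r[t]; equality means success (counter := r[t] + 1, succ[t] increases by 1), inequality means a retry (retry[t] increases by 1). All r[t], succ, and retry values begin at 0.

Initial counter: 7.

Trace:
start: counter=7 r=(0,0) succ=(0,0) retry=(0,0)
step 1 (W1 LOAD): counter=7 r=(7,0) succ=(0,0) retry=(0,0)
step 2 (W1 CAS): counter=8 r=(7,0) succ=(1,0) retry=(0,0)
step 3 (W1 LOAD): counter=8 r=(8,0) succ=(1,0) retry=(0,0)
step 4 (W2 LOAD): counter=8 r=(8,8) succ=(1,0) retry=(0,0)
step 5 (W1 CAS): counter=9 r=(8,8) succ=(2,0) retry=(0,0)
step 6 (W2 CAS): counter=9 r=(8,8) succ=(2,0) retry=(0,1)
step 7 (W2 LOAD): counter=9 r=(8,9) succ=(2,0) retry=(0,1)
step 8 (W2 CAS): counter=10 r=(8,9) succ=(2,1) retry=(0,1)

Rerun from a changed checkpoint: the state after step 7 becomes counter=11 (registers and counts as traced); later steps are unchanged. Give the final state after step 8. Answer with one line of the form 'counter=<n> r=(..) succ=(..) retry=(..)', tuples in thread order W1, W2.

state after step 7 := counter=11 r=(8,9) succ=(2,0) retry=(0,1)
step 8 (W2 CAS): counter=11 r=(8,9) succ=(2,0) retry=(0,2)

counter=11 r=(8,9) succ=(2,0) retry=(0,2)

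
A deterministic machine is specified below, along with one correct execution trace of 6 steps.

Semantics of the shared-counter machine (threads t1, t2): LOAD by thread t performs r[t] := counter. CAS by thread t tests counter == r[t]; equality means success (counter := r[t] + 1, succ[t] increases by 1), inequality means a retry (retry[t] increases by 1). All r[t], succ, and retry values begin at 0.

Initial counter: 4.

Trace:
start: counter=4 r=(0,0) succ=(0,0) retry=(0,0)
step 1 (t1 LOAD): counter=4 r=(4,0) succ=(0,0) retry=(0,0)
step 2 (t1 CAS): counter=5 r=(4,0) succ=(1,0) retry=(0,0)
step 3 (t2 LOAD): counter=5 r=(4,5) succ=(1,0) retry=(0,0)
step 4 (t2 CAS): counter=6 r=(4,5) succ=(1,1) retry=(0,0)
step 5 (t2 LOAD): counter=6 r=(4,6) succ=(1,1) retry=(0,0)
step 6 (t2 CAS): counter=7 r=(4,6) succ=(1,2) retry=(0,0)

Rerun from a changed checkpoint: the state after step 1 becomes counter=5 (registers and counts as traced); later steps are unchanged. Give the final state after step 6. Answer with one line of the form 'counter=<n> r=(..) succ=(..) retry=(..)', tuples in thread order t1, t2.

state after step 1 := counter=5 r=(4,0) succ=(0,0) retry=(0,0)
step 2 (t1 CAS): counter=5 r=(4,0) succ=(0,0) retry=(1,0)
step 3 (t2 LOAD): counter=5 r=(4,5) succ=(0,0) retry=(1,0)
step 4 (t2 CAS): counter=6 r=(4,5) succ=(0,1) retry=(1,0)
step 5 (t2 LOAD): counter=6 r=(4,6) succ=(0,1) retry=(1,0)
step 6 (t2 CAS): counter=7 r=(4,6) succ=(0,2) retry=(1,0)

counter=7 r=(4,6) succ=(0,2) retry=(1,0)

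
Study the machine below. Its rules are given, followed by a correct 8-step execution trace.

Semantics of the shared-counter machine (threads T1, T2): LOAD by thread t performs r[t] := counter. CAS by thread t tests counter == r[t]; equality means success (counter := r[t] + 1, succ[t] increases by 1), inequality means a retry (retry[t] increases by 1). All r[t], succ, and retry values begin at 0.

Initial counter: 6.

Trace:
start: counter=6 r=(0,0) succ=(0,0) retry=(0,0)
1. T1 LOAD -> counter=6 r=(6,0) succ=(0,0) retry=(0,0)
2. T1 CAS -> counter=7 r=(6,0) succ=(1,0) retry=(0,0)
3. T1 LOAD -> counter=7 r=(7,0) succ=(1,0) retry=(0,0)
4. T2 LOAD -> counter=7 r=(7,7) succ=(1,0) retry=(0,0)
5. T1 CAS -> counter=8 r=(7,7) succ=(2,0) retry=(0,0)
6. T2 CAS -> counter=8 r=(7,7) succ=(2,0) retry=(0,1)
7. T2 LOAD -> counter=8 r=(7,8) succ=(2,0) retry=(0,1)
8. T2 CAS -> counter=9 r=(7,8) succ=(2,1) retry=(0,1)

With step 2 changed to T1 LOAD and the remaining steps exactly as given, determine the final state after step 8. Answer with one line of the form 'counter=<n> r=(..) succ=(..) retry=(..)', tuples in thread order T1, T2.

(re-executing from step 2 with the substitution; state before step 2: counter=6 r=(6,0) succ=(0,0) retry=(0,0))
2. T1 LOAD -> counter=6 r=(6,0) succ=(0,0) retry=(0,0)
3. T1 LOAD -> counter=6 r=(6,0) succ=(0,0) retry=(0,0)
4. T2 LOAD -> counter=6 r=(6,6) succ=(0,0) retry=(0,0)
5. T1 CAS -> counter=7 r=(6,6) succ=(1,0) retry=(0,0)
6. T2 CAS -> counter=7 r=(6,6) succ=(1,0) retry=(0,1)
7. T2 LOAD -> counter=7 r=(6,7) succ=(1,0) retry=(0,1)
8. T2 CAS -> counter=8 r=(6,7) succ=(1,1) retry=(0,1)

counter=8 r=(6,7) succ=(1,1) retry=(0,1)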